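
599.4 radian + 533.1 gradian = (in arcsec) 599.4 radian = 599.4 rad. 1 gradian = 0.015707963 rad, so 533.1 gradian = 533.1 * 0.015707963 = 8.3739152 rad. Sum: 599.4 + 8.3739152 = 607.77392 rad. 1 arcsec = 4.8481368e-06 rad, so 607.77392 rad = 607.77392 / 4.8481368e-06 = 1.2536237e+08 arcsec ≈ 1.254e+08 arcsec (4 s.f.). Final answer: 1.254e+08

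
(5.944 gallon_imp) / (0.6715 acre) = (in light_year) 1 gallon_imp = 0.00454609 m^3, so 5.944 gallon_imp = 5.944 * 0.00454609 = 0.027021959 m^3. 1 acre = 4046.8564 m^2, so 0.6715 acre = 0.6715 * 4046.8564 = 2717.4641 m^2. Combine: 0.027021959 m^3 / 2717.4641 m^2 = 9.9438146e-06 m. 1 light_year = 9.4607305e+15 m, so 9.9438146e-06 m = 9.9438146e-06 / 9.4607305e+15 = 1.051062e-21 light_year ≈ 1.051e-21 light_year (4 s.f.). Final answer: 1.051e-21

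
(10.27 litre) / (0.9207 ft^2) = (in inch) 1 litre = 0.001 m^3, so 10.27 litre = 10.27 * 0.001 = 0.01027 m^3. 1 ft^2 = 0.09290304 m^2, so 0.9207 ft^2 = 0.9207 * 0.09290304 = 0.085535829 m^2. Combine: 0.01027 m^3 / 0.085535829 m^2 = 0.12006664 m. 1 inch = 0.0254 m, so 0.12006664 m = 0.12006664 / 0.0254 = 4.7270333 inch ≈ 4.727 inch (4 s.f.). Final answer: 4.727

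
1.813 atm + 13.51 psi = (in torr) 2077. Check: 1 atm = 101325 Pa, so 1.813 atm = 1.813 * 101325 = 183702.23 Pa. 1 psi = 6894.7573 Pa, so 13.51 psi = 13.51 * 6894.7573 = 93148.171 Pa. Sum: 183702.23 + 93148.171 = 276850.4 Pa. 1 torr = 133.32237 Pa, so 276850.4 Pa = 276850.4 / 133.32237 = 2076.5487 torr ≈ 2077 torr (4 s.f.).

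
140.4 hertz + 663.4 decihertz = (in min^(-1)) 1.24e+04. Check: 140.4 hertz = 140.4 Hz. 1 decihertz = 0.1 Hz, so 663.4 decihertz = 663.4 * 0.1 = 66.34 Hz. Sum: 140.4 + 66.34 = 206.74 Hz. 1 min^(-1) = 0.016666667 Hz, so 206.74 Hz = 206.74 / 0.016666667 = 12404.4 min^(-1) ≈ 1.24e+04 min^(-1) (4 s.f.).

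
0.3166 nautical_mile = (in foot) 1924. Check: 1 nautical_mile = 1852 m, so 0.3166 nautical_mile = 0.3166 * 1852 = 586.3432 m. 1 foot = 0.3048 m, so 586.3432 m = 586.3432 / 0.3048 = 1923.6982 foot ≈ 1924 foot (4 s.f.).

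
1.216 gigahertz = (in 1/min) 1 gigahertz = 1e+09 Hz, so 1.216 gigahertz = 1.216 * 1e+09 = 1.216e+09 Hz. 1 1/min = 0.016666667 Hz, so 1.216e+09 Hz = 1.216e+09 / 0.016666667 = 7.296e+10 1/min. Final answer: 7.296e+10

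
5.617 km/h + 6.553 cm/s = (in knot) 3.16. Check: 1 km/h = 0.27777778 m/s, so 5.617 km/h = 5.617 * 0.27777778 = 1.5602778 m/s. 1 cm/s = 0.01 m/s, so 6.553 cm/s = 6.553 * 0.01 = 0.06553 m/s. Sum: 1.5602778 + 0.06553 = 1.6258078 m/s. 1 knot = 0.51444444 m/s, so 1.6258078 m/s = 1.6258078 / 0.51444444 = 3.1603175 knot ≈ 3.16 knot (4 s.f.).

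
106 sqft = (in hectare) 1 sqft = 0.09290304 m^2, so 106 sqft = 106 * 0.09290304 = 9.8477222 m^2. 1 hectare = 10000 m^2, so 9.8477222 m^2 = 9.8477222 / 10000 = 0.00098477222 hectare ≈ 0.0009848 hectare (4 s.f.). Final answer: 0.0009848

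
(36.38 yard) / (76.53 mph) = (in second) 0.9723. Check: 1 yard = 0.9144 m, so 36.38 yard = 36.38 * 0.9144 = 33.265872 m. 1 mph = 0.44704 m/s, so 76.53 mph = 76.53 * 0.44704 = 34.211971 m/s. Combine: 33.265872 m / 34.211971 m/s = 0.97234596 s. 0.97234596 s = 0.97234596 second ≈ 0.9723 second (4 s.f.).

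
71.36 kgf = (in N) 1 kgf = 9.80665 N, so 71.36 kgf = 71.36 * 9.80665 = 699.80254 N. Result: 699.80254 N ≈ 699.8 N (4 s.f.). Final answer: 699.8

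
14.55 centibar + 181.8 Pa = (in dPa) 1.473e+05. Check: 1 centibar = 1000 Pa, so 14.55 centibar = 14.55 * 1000 = 14550 Pa. 181.8 Pa is already in Pa. Sum: 14550 + 181.8 = 14731.8 Pa. 1 dPa = 0.1 Pa, so 14731.8 Pa = 14731.8 / 0.1 = 147318 dPa ≈ 1.473e+05 dPa (4 s.f.).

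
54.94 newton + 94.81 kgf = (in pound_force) 221.4. Check: 54.94 newton = 54.94 N. 1 kgf = 9.80665 N, so 94.81 kgf = 94.81 * 9.80665 = 929.76849 N. Sum: 54.94 + 929.76849 = 984.70849 N. 1 pound_force = 4.4482216 N, so 984.70849 N = 984.70849 / 4.4482216 = 221.37127 pound_force ≈ 221.4 pound_force (4 s.f.).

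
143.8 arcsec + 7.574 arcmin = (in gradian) 0.1846. Check: 1 arcsec = 4.8481368e-06 rad, so 143.8 arcsec = 143.8 * 4.8481368e-06 = 0.00069716207 rad. 1 arcmin = 0.00029088821 rad, so 7.574 arcmin = 7.574 * 0.00029088821 = 0.0022031873 rad. Sum: 0.00069716207 + 0.0022031873 = 0.0029003494 rad. 1 gradian = 0.015707963 rad, so 0.0029003494 rad = 0.0029003494 / 0.015707963 = 0.18464198 gradian ≈ 0.1846 gradian (4 s.f.).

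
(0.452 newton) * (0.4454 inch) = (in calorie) 0.452 newton = 0.452 N. 1 inch = 0.0254 m, so 0.4454 inch = 0.4454 * 0.0254 = 0.01131316 m. Combine: 0.452 N * 0.01131316 m = 0.0051135483 J. 1 calorie = 4.184 J, so 0.0051135483 J = 0.0051135483 / 4.184 = 0.0012221674 calorie ≈ 0.001222 calorie (4 s.f.). Final answer: 0.001222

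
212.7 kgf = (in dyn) 2.086e+08. Check: 1 kgf = 9.80665 N, so 212.7 kgf = 212.7 * 9.80665 = 2085.8745 N. 1 dyn = 1e-05 N, so 2085.8745 N = 2085.8745 / 1e-05 = 2.0858745e+08 dyn ≈ 2.086e+08 dyn (4 s.f.).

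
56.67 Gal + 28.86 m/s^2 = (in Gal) 2943. Check: 1 Gal = 0.01 m/s^2, so 56.67 Gal = 56.67 * 0.01 = 0.5667 m/s^2. 28.86 m/s^2 is already in m/s^2. Sum: 0.5667 + 28.86 = 29.4267 m/s^2. 1 Gal = 0.01 m/s^2, so 29.4267 m/s^2 = 29.4267 / 0.01 = 2942.67 Gal ≈ 2943 Gal (4 s.f.).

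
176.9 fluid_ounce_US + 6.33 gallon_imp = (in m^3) 0.03401. Check: 1 fluid_ounce_US = 2.957353e-05 m^3, so 176.9 fluid_ounce_US = 176.9 * 2.957353e-05 = 0.0052315574 m^3. 1 gallon_imp = 0.00454609 m^3, so 6.33 gallon_imp = 6.33 * 0.00454609 = 0.02877675 m^3. Sum: 0.0052315574 + 0.02877675 = 0.034008307 m^3. Result: 0.034008307 m^3 ≈ 0.03401 m^3 (4 s.f.).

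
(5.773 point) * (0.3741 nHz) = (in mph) 1.704e-12. Check: 1 point = 0.00035277778 m, so 5.773 point = 5.773 * 0.00035277778 = 0.0020365861 m. 1 nHz = 1e-09 Hz, so 0.3741 nHz = 0.3741 * 1e-09 = 3.741e-10 Hz. Combine: 0.0020365861 m * 3.741e-10 Hz = 7.6188686e-13 m/s. 1 mph = 0.44704 m/s, so 7.6188686e-13 m/s = 7.6188686e-13 / 0.44704 = 1.7042924e-12 mph ≈ 1.704e-12 mph (4 s.f.).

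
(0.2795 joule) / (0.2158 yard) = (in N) 0.2795 joule = 0.2795 J. 1 yard = 0.9144 m, so 0.2158 yard = 0.2158 * 0.9144 = 0.19732752 m. Combine: 0.2795 J / 0.19732752 m = 1.4164269 N. Result: 1.4164269 N ≈ 1.416 N (4 s.f.). Final answer: 1.416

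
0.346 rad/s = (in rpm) 3.304. Check: 1 rpm = 0.10471976 rad/s, so 0.346 rad/s = 0.346 / 0.10471976 = 3.3040566 rpm ≈ 3.304 rpm (4 s.f.).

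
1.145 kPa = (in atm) 0.0113. Check: 1 kPa = 1000 Pa, so 1.145 kPa = 1.145 * 1000 = 1145 Pa. 1 atm = 101325 Pa, so 1145 Pa = 1145 / 101325 = 0.011300271 atm ≈ 0.0113 atm (4 s.f.).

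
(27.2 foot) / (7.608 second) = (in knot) 2.118. Check: 1 foot = 0.3048 m, so 27.2 foot = 27.2 * 0.3048 = 8.29056 m. 7.608 second = 7.608 s. Combine: 8.29056 m / 7.608 s = 1.0897161 m/s. 1 knot = 0.51444444 m/s, so 1.0897161 m/s = 1.0897161 / 0.51444444 = 2.1182386 knot ≈ 2.118 knot (4 s.f.).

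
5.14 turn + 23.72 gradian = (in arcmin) 1 turn = 6.2831853 rad, so 5.14 turn = 5.14 * 6.2831853 = 32.295572 rad. 1 gradian = 0.015707963 rad, so 23.72 gradian = 23.72 * 0.015707963 = 0.37259289 rad. Sum: 32.295572 + 0.37259289 = 32.668165 rad. 1 arcmin = 0.00029088821 rad, so 32.668165 rad = 32.668165 / 0.00029088821 = 112304.88 arcmin ≈ 1.123e+05 arcmin (4 s.f.). Final answer: 1.123e+05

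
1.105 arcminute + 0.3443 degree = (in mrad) 1 arcminute = 0.00029088821 rad, so 1.105 arcminute = 1.105 * 0.00029088821 = 0.00032143147 rad. 1 degree = 0.017453293 rad, so 0.3443 degree = 0.3443 * 0.017453293 = 0.0060091686 rad. Sum: 0.00032143147 + 0.0060091686 = 0.0063306001 rad. 1 mrad = 0.001 rad, so 0.0063306001 rad = 0.0063306001 / 0.001 = 6.3306001 mrad ≈ 6.331 mrad (4 s.f.). Final answer: 6.331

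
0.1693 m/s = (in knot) 0.3291. Check: 1 knot = 0.51444444 m/s, so 0.1693 m/s = 0.1693 / 0.51444444 = 0.32909287 knot ≈ 0.3291 knot (4 s.f.).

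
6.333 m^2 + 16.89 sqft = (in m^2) 7.902. Check: 6.333 m^2 is already in m^2. 1 sqft = 0.09290304 m^2, so 16.89 sqft = 16.89 * 0.09290304 = 1.5691323 m^2. Sum: 6.333 + 1.5691323 = 7.9021323 m^2. Result: 7.9021323 m^2 ≈ 7.902 m^2 (4 s.f.).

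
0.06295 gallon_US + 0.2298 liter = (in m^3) 0.0004681. Check: 1 gallon_US = 0.0037854118 m^3, so 0.06295 gallon_US = 0.06295 * 0.0037854118 = 0.00023829167 m^3. 1 liter = 0.001 m^3, so 0.2298 liter = 0.2298 * 0.001 = 0.0002298 m^3. Sum: 0.00023829167 + 0.0002298 = 0.00046809167 m^3. Result: 0.00046809167 m^3 ≈ 0.0004681 m^3 (4 s.f.).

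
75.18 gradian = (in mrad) 1 gradian = 0.015707963 rad, so 75.18 gradian = 75.18 * 0.015707963 = 1.1809247 rad. 1 mrad = 0.001 rad, so 1.1809247 rad = 1.1809247 / 0.001 = 1180.9247 mrad ≈ 1181 mrad (4 s.f.). Final answer: 1181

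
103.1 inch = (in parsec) 1 inch = 0.0254 m, so 103.1 inch = 103.1 * 0.0254 = 2.61874 m. 1 parsec = 3.0856776e+16 m, so 2.61874 m = 2.61874 / 3.0856776e+16 = 8.4867584e-17 parsec ≈ 8.487e-17 parsec (4 s.f.). Final answer: 8.487e-17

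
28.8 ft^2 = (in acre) 0.0006612. Check: 1 ft^2 = 0.09290304 m^2, so 28.8 ft^2 = 28.8 * 0.09290304 = 2.6756076 m^2. 1 acre = 4046.8564 m^2, so 2.6756076 m^2 = 2.6756076 / 4046.8564 = 0.00066115702 acre ≈ 0.0006612 acre (4 s.f.).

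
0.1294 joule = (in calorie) 0.1294 joule = 0.1294 J. 1 calorie = 4.184 J, so 0.1294 J = 0.1294 / 4.184 = 0.030927342 calorie ≈ 0.03093 calorie (4 s.f.). Final answer: 0.03093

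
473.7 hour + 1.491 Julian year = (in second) 1 hour = 3600 s, so 473.7 hour = 473.7 * 3600 = 1705320 s. 1 Julian year = 31557600 s, so 1.491 Julian year = 1.491 * 31557600 = 47052382 s. Sum: 1705320 + 47052382 = 48757702 s. 48757702 s = 48757702 second ≈ 4.876e+07 second (4 s.f.). Final answer: 4.876e+07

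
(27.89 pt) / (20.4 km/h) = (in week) 2.871e-09. Check: 1 pt = 0.00035277778 m, so 27.89 pt = 27.89 * 0.00035277778 = 0.0098389722 m. 1 km/h = 0.27777778 m/s, so 20.4 km/h = 20.4 * 0.27777778 = 5.6666667 m/s. Combine: 0.0098389722 m / 5.6666667 m/s = 0.0017362892 s. 1 week = 604800 s, so 0.0017362892 s = 0.0017362892 / 604800 = 2.8708486e-09 week ≈ 2.871e-09 week (4 s.f.).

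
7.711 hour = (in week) 1 hour = 3600 s, so 7.711 hour = 7.711 * 3600 = 27759.6 s. 1 week = 604800 s, so 27759.6 s = 27759.6 / 604800 = 0.04589881 week ≈ 0.0459 week (4 s.f.). Final answer: 0.0459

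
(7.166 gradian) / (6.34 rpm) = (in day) 1 gradian = 0.015707963 rad, so 7.166 gradian = 7.166 * 0.015707963 = 0.11256326 rad. 1 rpm = 0.10471976 rad/s, so 6.34 rpm = 6.34 * 0.10471976 = 0.66392325 rad/s. Combine: 0.11256326 rad / 0.66392325 rad/s = 0.16954259 s. 1 day = 86400 s, so 0.16954259 s = 0.16954259 / 86400 = 1.9622985e-06 day ≈ 1.962e-06 day (4 s.f.). Final answer: 1.962e-06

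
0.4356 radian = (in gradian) 27.73. Check: 0.4356 radian = 0.4356 rad. 1 gradian = 0.015707963 rad, so 0.4356 rad = 0.4356 / 0.015707963 = 27.731157 gradian ≈ 27.73 gradian (4 s.f.).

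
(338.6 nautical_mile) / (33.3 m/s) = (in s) 1 nautical_mile = 1852 m, so 338.6 nautical_mile = 338.6 * 1852 = 627087.2 m. 33.3 m/s is already in m/s. Combine: 627087.2 m / 33.3 m/s = 18831.447 s. Result: 18831.447 s ≈ 1.883e+04 s (4 s.f.). Final answer: 1.883e+04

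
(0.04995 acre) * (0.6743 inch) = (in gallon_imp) 1 acre = 4046.8564 m^2, so 0.04995 acre = 0.04995 * 4046.8564 = 202.14048 m^2. 1 inch = 0.0254 m, so 0.6743 inch = 0.6743 * 0.0254 = 0.01712722 m. Combine: 202.14048 m^2 * 0.01712722 m = 3.4621044 m^3. 1 gallon_imp = 0.00454609 m^3, so 3.4621044 m^3 = 3.4621044 / 0.00454609 = 761.55651 gallon_imp ≈ 761.6 gallon_imp (4 s.f.). Final answer: 761.6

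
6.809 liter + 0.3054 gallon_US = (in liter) 1 liter = 0.001 m^3, so 6.809 liter = 6.809 * 0.001 = 0.006809 m^3. 1 gallon_US = 0.0037854118 m^3, so 0.3054 gallon_US = 0.3054 * 0.0037854118 = 0.0011560648 m^3. Sum: 0.006809 + 0.0011560648 = 0.0079650648 m^3. 1 liter = 0.001 m^3, so 0.0079650648 m^3 = 0.0079650648 / 0.001 = 7.9650648 liter ≈ 7.965 liter (4 s.f.). Final answer: 7.965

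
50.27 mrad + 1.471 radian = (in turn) 0.2421. Check: 1 mrad = 0.001 rad, so 50.27 mrad = 50.27 * 0.001 = 0.05027 rad. 1.471 radian = 1.471 rad. Sum: 0.05027 + 1.471 = 1.52127 rad. 1 turn = 6.2831853 rad, so 1.52127 rad = 1.52127 / 6.2831853 = 0.24211764 turn ≈ 0.2421 turn (4 s.f.).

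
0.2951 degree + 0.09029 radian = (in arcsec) 1.969e+04. Check: 1 degree = 0.017453293 rad, so 0.2951 degree = 0.2951 * 0.017453293 = 0.0051504666 rad. 0.09029 radian = 0.09029 rad. Sum: 0.0051504666 + 0.09029 = 0.095440467 rad. 1 arcsec = 4.8481368e-06 rad, so 0.095440467 rad = 0.095440467 / 4.8481368e-06 = 19686.009 arcsec ≈ 1.969e+04 arcsec (4 s.f.).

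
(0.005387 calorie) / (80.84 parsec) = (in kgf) 9.214e-22. Check: 1 calorie = 4.184 J, so 0.005387 calorie = 0.005387 * 4.184 = 0.022539208 J. 1 parsec = 3.0856776e+16 m, so 80.84 parsec = 80.84 * 3.0856776e+16 = 2.4944618e+18 m. Combine: 0.022539208 J / 2.4944618e+18 m = 9.0357e-21 N. 1 kgf = 9.80665 N, so 9.0357e-21 N = 9.0357e-21 / 9.80665 = 9.2138497e-22 kgf ≈ 9.214e-22 kgf (4 s.f.).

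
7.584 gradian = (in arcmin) 1 gradian = 0.015707963 rad, so 7.584 gradian = 7.584 * 0.015707963 = 0.11912919 rad. 1 arcmin = 0.00029088821 rad, so 0.11912919 rad = 0.11912919 / 0.00029088821 = 409.536 arcmin ≈ 409.5 arcmin (4 s.f.). Final answer: 409.5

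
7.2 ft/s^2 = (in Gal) 1 ft/s^2 = 0.3048 m/s^2, so 7.2 ft/s^2 = 7.2 * 0.3048 = 2.19456 m/s^2. 1 Gal = 0.01 m/s^2, so 2.19456 m/s^2 = 2.19456 / 0.01 = 219.456 Gal ≈ 219.5 Gal (4 s.f.). Final answer: 219.5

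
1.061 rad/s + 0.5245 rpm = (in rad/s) 1.061 rad/s is already in rad/s. 1 rpm = 0.10471976 rad/s, so 0.5245 rpm = 0.5245 * 0.10471976 = 0.054925512 rad/s. Sum: 1.061 + 0.054925512 = 1.1159255 rad/s. Result: 1.1159255 rad/s ≈ 1.116 rad/s (4 s.f.). Final answer: 1.116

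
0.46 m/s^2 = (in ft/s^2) 1.509. Check: 1 ft/s^2 = 0.3048 m/s^2, so 0.46 m/s^2 = 0.46 / 0.3048 = 1.5091864 ft/s^2 ≈ 1.509 ft/s^2 (4 s.f.).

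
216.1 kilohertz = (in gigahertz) 0.0002161. Check: 1 kilohertz = 1000 Hz, so 216.1 kilohertz = 216.1 * 1000 = 216100 Hz. 1 gigahertz = 1e+09 Hz, so 216100 Hz = 216100 / 1e+09 = 0.0002161 gigahertz.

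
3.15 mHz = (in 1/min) 0.189. Check: 1 mHz = 0.001 Hz, so 3.15 mHz = 3.15 * 0.001 = 0.00315 Hz. 1 1/min = 0.016666667 Hz, so 0.00315 Hz = 0.00315 / 0.016666667 = 0.189 1/min.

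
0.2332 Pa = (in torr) 0.001749. Check: 1 torr = 133.32237 Pa, so 0.2332 Pa = 0.2332 / 133.32237 = 0.0017491438 torr ≈ 0.001749 torr (4 s.f.).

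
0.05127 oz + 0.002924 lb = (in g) 1 oz = 0.028349523 kg, so 0.05127 oz = 0.05127 * 0.028349523 = 0.0014534801 kg. 1 lb = 0.45359237 kg, so 0.002924 lb = 0.002924 * 0.45359237 = 0.0013263041 kg. Sum: 0.0014534801 + 0.0013263041 = 0.0027797841 kg. 1 g = 0.001 kg, so 0.0027797841 kg = 0.0027797841 / 0.001 = 2.7797841 g ≈ 2.78 g (4 s.f.). Final answer: 2.78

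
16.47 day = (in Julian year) 1 day = 86400 s, so 16.47 day = 16.47 * 86400 = 1423008 s. 1 Julian year = 31557600 s, so 1423008 s = 1423008 / 31557600 = 0.045092402 Julian year ≈ 0.04509 Julian year (4 s.f.). Final answer: 0.04509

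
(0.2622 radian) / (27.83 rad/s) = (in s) 0.009421. Check: 0.2622 radian = 0.2622 rad. 27.83 rad/s is already in rad/s. Combine: 0.2622 rad / 27.83 rad/s = 0.0094214876 s. Result: 0.0094214876 s ≈ 0.009421 s (4 s.f.).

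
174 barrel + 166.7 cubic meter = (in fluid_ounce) 6.572e+06. Check: 1 barrel = 0.15898729 m^3, so 174 barrel = 174 * 0.15898729 = 27.663789 m^3. 166.7 cubic meter = 166.7 m^3. Sum: 27.663789 + 166.7 = 194.36379 m^3. 1 fluid_ounce = 2.957353e-05 m^3, so 194.36379 m^3 = 194.36379 / 2.957353e-05 = 6572221.6 fluid_ounce ≈ 6.572e+06 fluid_ounce (4 s.f.).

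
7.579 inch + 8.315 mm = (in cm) 1 inch = 0.0254 m, so 7.579 inch = 7.579 * 0.0254 = 0.1925066 m. 1 mm = 0.001 m, so 8.315 mm = 8.315 * 0.001 = 0.008315 m. Sum: 0.1925066 + 0.008315 = 0.2008216 m. 1 cm = 0.01 m, so 0.2008216 m = 0.2008216 / 0.01 = 20.08216 cm ≈ 20.08 cm (4 s.f.). Final answer: 20.08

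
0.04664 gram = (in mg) 1 gram = 0.001 kg, so 0.04664 gram = 0.04664 * 0.001 = 4.664e-05 kg. 1 mg = 1e-06 kg, so 4.664e-05 kg = 4.664e-05 / 1e-06 = 46.64 mg. Final answer: 46.64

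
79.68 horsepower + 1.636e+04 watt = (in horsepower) 1 horsepower = 745.69987 W, so 79.68 horsepower = 79.68 * 745.69987 = 59417.366 W. 1.636e+04 watt = 16360 W. Sum: 59417.366 + 16360 = 75777.366 W. 1 horsepower = 745.69987 W, so 75777.366 W = 75777.366 / 745.69987 = 101.61912 horsepower ≈ 101.6 horsepower (4 s.f.). Final answer: 101.6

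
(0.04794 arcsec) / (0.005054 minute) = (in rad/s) 1 arcsec = 4.8481368e-06 rad, so 0.04794 arcsec = 0.04794 * 4.8481368e-06 = 2.3241968e-07 rad. 1 minute = 60 s, so 0.005054 minute = 0.005054 * 60 = 0.30324 s. Combine: 2.3241968e-07 rad / 0.30324 s = 7.6645455e-07 rad/s. Result: 7.6645455e-07 rad/s ≈ 7.665e-07 rad/s (4 s.f.). Final answer: 7.665e-07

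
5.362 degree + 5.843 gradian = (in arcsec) 1 degree = 0.017453293 rad, so 5.362 degree = 5.362 * 0.017453293 = 0.093584554 rad. 1 gradian = 0.015707963 rad, so 5.843 gradian = 5.843 * 0.015707963 = 0.091781629 rad. Sum: 0.093584554 + 0.091781629 = 0.18536618 rad. 1 arcsec = 4.8481368e-06 rad, so 0.18536618 rad = 0.18536618 / 4.8481368e-06 = 38234.52 arcsec ≈ 3.823e+04 arcsec (4 s.f.). Final answer: 3.823e+04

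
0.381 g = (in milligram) 381. Check: 1 g = 0.001 kg, so 0.381 g = 0.381 * 0.001 = 0.000381 kg. 1 milligram = 1e-06 kg, so 0.000381 kg = 0.000381 / 1e-06 = 381 milligram.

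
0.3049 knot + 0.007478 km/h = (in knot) 1 knot = 0.51444444 m/s, so 0.3049 knot = 0.3049 * 0.51444444 = 0.15685411 m/s. 1 km/h = 0.27777778 m/s, so 0.007478 km/h = 0.007478 * 0.27777778 = 0.0020772222 m/s. Sum: 0.15685411 + 0.0020772222 = 0.15893133 m/s. 1 knot = 0.51444444 m/s, so 0.15893133 m/s = 0.15893133 / 0.51444444 = 0.3089378 knot ≈ 0.3089 knot (4 s.f.). Final answer: 0.3089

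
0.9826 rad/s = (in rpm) 1 rpm = 0.10471976 rad/s, so 0.9826 rad/s = 0.9826 / 0.10471976 = 9.3831388 rpm ≈ 9.383 rpm (4 s.f.). Final answer: 9.383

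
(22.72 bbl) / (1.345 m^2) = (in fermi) 2.686e+15. Check: 1 bbl = 0.15898729 m^3, so 22.72 bbl = 22.72 * 0.15898729 = 3.6121913 m^3. 1.345 m^2 is already in m^2. Combine: 3.6121913 m^3 / 1.345 m^2 = 2.6856441 m. 1 fermi = 1e-15 m, so 2.6856441 m = 2.6856441 / 1e-15 = 2.6856441e+15 fermi ≈ 2.686e+15 fermi (4 s.f.).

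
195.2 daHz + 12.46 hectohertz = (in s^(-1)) 3198. Check: 1 daHz = 10 Hz, so 195.2 daHz = 195.2 * 10 = 1952 Hz. 1 hectohertz = 100 Hz, so 12.46 hectohertz = 12.46 * 100 = 1246 Hz. Sum: 1952 + 1246 = 3198 Hz. 3198 Hz = 3198 s^(-1).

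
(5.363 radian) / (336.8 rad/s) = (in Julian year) 5.363 radian = 5.363 rad. 336.8 rad/s is already in rad/s. Combine: 5.363 rad / 336.8 rad/s = 0.015923397 s. 1 Julian year = 31557600 s, so 0.015923397 s = 0.015923397 / 31557600 = 5.0458199e-10 Julian year ≈ 5.046e-10 Julian year (4 s.f.). Final answer: 5.046e-10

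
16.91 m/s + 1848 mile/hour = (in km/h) 3035. Check: 16.91 m/s is already in m/s. 1 mile/hour = 0.44704 m/s, so 1848 mile/hour = 1848 * 0.44704 = 826.12992 m/s. Sum: 16.91 + 826.12992 = 843.03992 m/s. 1 km/h = 0.27777778 m/s, so 843.03992 m/s = 843.03992 / 0.27777778 = 3034.9437 km/h ≈ 3035 km/h (4 s.f.).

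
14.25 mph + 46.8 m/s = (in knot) 1 mph = 0.44704 m/s, so 14.25 mph = 14.25 * 0.44704 = 6.37032 m/s. 46.8 m/s is already in m/s. Sum: 6.37032 + 46.8 = 53.17032 m/s. 1 knot = 0.51444444 m/s, so 53.17032 m/s = 53.17032 / 0.51444444 = 103.35483 knot ≈ 103.4 knot (4 s.f.). Final answer: 103.4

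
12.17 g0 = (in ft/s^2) 391.6. Check: 1 g0 = 9.80665 m/s^2, so 12.17 g0 = 12.17 * 9.80665 = 119.34693 m/s^2. 1 ft/s^2 = 0.3048 m/s^2, so 119.34693 m/s^2 = 119.34693 / 0.3048 = 391.55817 ft/s^2 ≈ 391.6 ft/s^2 (4 s.f.).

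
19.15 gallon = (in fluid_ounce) 1 gallon = 0.0037854118 m^3, so 19.15 gallon = 19.15 * 0.0037854118 = 0.072490636 m^3. 1 fluid_ounce = 2.957353e-05 m^3, so 0.072490636 m^3 = 0.072490636 / 2.957353e-05 = 2451.2 fluid_ounce ≈ 2451 fluid_ounce (4 s.f.). Final answer: 2451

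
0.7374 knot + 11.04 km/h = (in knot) 6.699. Check: 1 knot = 0.51444444 m/s, so 0.7374 knot = 0.7374 * 0.51444444 = 0.37935133 m/s. 1 km/h = 0.27777778 m/s, so 11.04 km/h = 11.04 * 0.27777778 = 3.0666667 m/s. Sum: 0.37935133 + 3.0666667 = 3.446018 m/s. 1 knot = 0.51444444 m/s, so 3.446018 m/s = 3.446018 / 0.51444444 = 6.6985231 knot ≈ 6.699 knot (4 s.f.).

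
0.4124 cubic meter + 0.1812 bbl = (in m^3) 0.4412. Check: 0.4124 cubic meter = 0.4124 m^3. 1 bbl = 0.15898729 m^3, so 0.1812 bbl = 0.1812 * 0.15898729 = 0.028808498 m^3. Sum: 0.4124 + 0.028808498 = 0.4412085 m^3. Result: 0.4412085 m^3 ≈ 0.4412 m^3 (4 s.f.).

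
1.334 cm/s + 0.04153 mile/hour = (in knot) 1 cm/s = 0.01 m/s, so 1.334 cm/s = 1.334 * 0.01 = 0.01334 m/s. 1 mile/hour = 0.44704 m/s, so 0.04153 mile/hour = 0.04153 * 0.44704 = 0.018565571 m/s. Sum: 0.01334 + 0.018565571 = 0.031905571 m/s. 1 knot = 0.51444444 m/s, so 0.031905571 m/s = 0.031905571 / 0.51444444 = 0.062019469 knot ≈ 0.06202 knot (4 s.f.). Final answer: 0.06202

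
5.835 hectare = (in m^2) 5.835e+04. Check: 1 hectare = 10000 m^2, so 5.835 hectare = 5.835 * 10000 = 58350 m^2. Result: 58350 m^2 ≈ 5.835e+04 m^2 (4 s.f.).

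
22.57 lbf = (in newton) 1 lbf = 4.4482216 N, so 22.57 lbf = 22.57 * 4.4482216 = 100.39636 N. 100.39636 N = 100.39636 newton ≈ 100.4 newton (4 s.f.). Final answer: 100.4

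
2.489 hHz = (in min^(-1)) 1 hHz = 100 Hz, so 2.489 hHz = 2.489 * 100 = 248.9 Hz. 1 min^(-1) = 0.016666667 Hz, so 248.9 Hz = 248.9 / 0.016666667 = 14934 min^(-1) ≈ 1.493e+04 min^(-1) (4 s.f.). Final answer: 1.493e+04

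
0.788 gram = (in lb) 1 gram = 0.001 kg, so 0.788 gram = 0.788 * 0.001 = 0.000788 kg. 1 lb = 0.45359237 kg, so 0.000788 kg = 0.000788 / 0.45359237 = 0.0017372426 lb ≈ 0.001737 lb (4 s.f.). Final answer: 0.001737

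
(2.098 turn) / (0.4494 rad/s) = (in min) 1 turn = 6.2831853 rad, so 2.098 turn = 2.098 * 6.2831853 = 13.182123 rad. 0.4494 rad/s is already in rad/s. Combine: 13.182123 rad / 0.4494 rad/s = 29.332716 s. 1 min = 60 s, so 29.332716 s = 29.332716 / 60 = 0.48887861 min ≈ 0.4889 min (4 s.f.). Final answer: 0.4889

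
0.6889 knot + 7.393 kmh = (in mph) 5.387. Check: 1 knot = 0.51444444 m/s, so 0.6889 knot = 0.6889 * 0.51444444 = 0.35440078 m/s. 1 kmh = 0.27777778 m/s, so 7.393 kmh = 7.393 * 0.27777778 = 2.0536111 m/s. Sum: 0.35440078 + 2.0536111 = 2.4080119 m/s. 1 mph = 0.44704 m/s, so 2.4080119 m/s = 2.4080119 / 0.44704 = 5.3865692 mph ≈ 5.387 mph (4 s.f.).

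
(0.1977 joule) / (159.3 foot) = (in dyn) 0.1977 joule = 0.1977 J. 1 foot = 0.3048 m, so 159.3 foot = 159.3 * 0.3048 = 48.55464 m. Combine: 0.1977 J / 48.55464 m = 0.0040717015 N. 1 dyn = 1e-05 N, so 0.0040717015 N = 0.0040717015 / 1e-05 = 407.17015 dyn ≈ 407.2 dyn (4 s.f.). Final answer: 407.2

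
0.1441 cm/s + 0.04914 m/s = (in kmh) 1 cm/s = 0.01 m/s, so 0.1441 cm/s = 0.1441 * 0.01 = 0.001441 m/s. 0.04914 m/s is already in m/s. Sum: 0.001441 + 0.04914 = 0.050581 m/s. 1 kmh = 0.27777778 m/s, so 0.050581 m/s = 0.050581 / 0.27777778 = 0.1820916 kmh ≈ 0.1821 kmh (4 s.f.). Final answer: 0.1821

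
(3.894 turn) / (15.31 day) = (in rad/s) 1.85e-05. Check: 1 turn = 6.2831853 rad, so 3.894 turn = 3.894 * 6.2831853 = 24.466724 rad. 1 day = 86400 s, so 15.31 day = 15.31 * 86400 = 1322784 s. Combine: 24.466724 rad / 1322784 s = 1.8496386e-05 rad/s. Result: 1.8496386e-05 rad/s ≈ 1.85e-05 rad/s (4 s.f.).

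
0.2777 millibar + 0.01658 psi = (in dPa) 1 millibar = 100 Pa, so 0.2777 millibar = 0.2777 * 100 = 27.77 Pa. 1 psi = 6894.7573 Pa, so 0.01658 psi = 0.01658 * 6894.7573 = 114.31508 Pa. Sum: 27.77 + 114.31508 = 142.08508 Pa. 1 dPa = 0.1 Pa, so 142.08508 Pa = 142.08508 / 0.1 = 1420.8508 dPa ≈ 1421 dPa (4 s.f.). Final answer: 1421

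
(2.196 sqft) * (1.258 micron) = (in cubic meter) 2.567e-07. Check: 1 sqft = 0.09290304 m^2, so 2.196 sqft = 2.196 * 0.09290304 = 0.20401508 m^2. 1 micron = 1e-06 m, so 1.258 micron = 1.258 * 1e-06 = 1.258e-06 m. Combine: 0.20401508 m^2 * 1.258e-06 m = 2.5665097e-07 m^3. 2.5665097e-07 m^3 = 2.5665097e-07 cubic meter ≈ 2.567e-07 cubic meter (4 s.f.).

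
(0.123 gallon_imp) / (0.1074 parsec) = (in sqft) 1.816e-18. Check: 1 gallon_imp = 0.00454609 m^3, so 0.123 gallon_imp = 0.123 * 0.00454609 = 0.00055916907 m^3. 1 parsec = 3.0856776e+16 m, so 0.1074 parsec = 0.1074 * 3.0856776e+16 = 3.3140177e+15 m. Combine: 0.00055916907 m^3 / 3.3140177e+15 m = 1.6872845e-19 m^2. 1 sqft = 0.09290304 m^2, so 1.6872845e-19 m^2 = 1.6872845e-19 / 0.09290304 = 1.8161779e-18 sqft ≈ 1.816e-18 sqft (4 s.f.).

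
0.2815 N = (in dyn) 2.815e+04. Check: 1 dyn = 1e-05 N, so 0.2815 N = 0.2815 / 1e-05 = 28150 dyn ≈ 2.815e+04 dyn (4 s.f.).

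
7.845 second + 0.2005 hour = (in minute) 12.16. Check: 7.845 second = 7.845 s. 1 hour = 3600 s, so 0.2005 hour = 0.2005 * 3600 = 721.8 s. Sum: 7.845 + 721.8 = 729.645 s. 1 minute = 60 s, so 729.645 s = 729.645 / 60 = 12.16075 minute ≈ 12.16 minute (4 s.f.).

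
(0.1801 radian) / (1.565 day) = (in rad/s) 1.332e-06. Check: 0.1801 radian = 0.1801 rad. 1 day = 86400 s, so 1.565 day = 1.565 * 86400 = 135216 s. Combine: 0.1801 rad / 135216 s = 1.331943e-06 rad/s. Result: 1.331943e-06 rad/s ≈ 1.332e-06 rad/s (4 s.f.).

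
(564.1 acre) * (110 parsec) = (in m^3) 1 acre = 4046.8564 m^2, so 564.1 acre = 564.1 * 4046.8564 = 2282831.7 m^2. 1 parsec = 3.0856776e+16 m, so 110 parsec = 110 * 3.0856776e+16 = 3.3942453e+18 m. Combine: 2282831.7 m^2 * 3.3942453e+18 m = 7.7484909e+24 m^3. Result: 7.7484909e+24 m^3 ≈ 7.748e+24 m^3 (4 s.f.). Final answer: 7.748e+24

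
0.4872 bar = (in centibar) 1 bar = 100000 Pa, so 0.4872 bar = 0.4872 * 100000 = 48720 Pa. 1 centibar = 1000 Pa, so 48720 Pa = 48720 / 1000 = 48.72 centibar. Final answer: 48.72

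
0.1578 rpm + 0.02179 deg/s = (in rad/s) 1 rpm = 0.10471976 rad/s, so 0.1578 rpm = 0.1578 * 0.10471976 = 0.016524777 rad/s. 1 deg/s = 0.017453293 rad/s, so 0.02179 deg/s = 0.02179 * 0.017453293 = 0.00038030724 rad/s. Sum: 0.016524777 + 0.00038030724 = 0.016905085 rad/s. Result: 0.016905085 rad/s ≈ 0.01691 rad/s (4 s.f.). Final answer: 0.01691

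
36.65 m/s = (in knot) 71.24. Check: 1 knot = 0.51444444 m/s, so 36.65 m/s = 36.65 / 0.51444444 = 71.241901 knot ≈ 71.24 knot (4 s.f.).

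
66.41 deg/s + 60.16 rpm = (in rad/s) 1 deg/s = 0.017453293 rad/s, so 66.41 deg/s = 66.41 * 0.017453293 = 1.1590732 rad/s. 1 rpm = 0.10471976 rad/s, so 60.16 rpm = 60.16 * 0.10471976 = 6.2999405 rad/s. Sum: 1.1590732 + 6.2999405 = 7.4590136 rad/s. Result: 7.4590136 rad/s ≈ 7.459 rad/s (4 s.f.). Final answer: 7.459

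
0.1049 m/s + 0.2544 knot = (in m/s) 0.2358. Check: 0.1049 m/s is already in m/s. 1 knot = 0.51444444 m/s, so 0.2544 knot = 0.2544 * 0.51444444 = 0.13087467 m/s. Sum: 0.1049 + 0.13087467 = 0.23577467 m/s. Result: 0.23577467 m/s ≈ 0.2358 m/s (4 s.f.).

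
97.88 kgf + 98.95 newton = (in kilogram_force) 108. Check: 1 kgf = 9.80665 N, so 97.88 kgf = 97.88 * 9.80665 = 959.8749 N. 98.95 newton = 98.95 N. Sum: 959.8749 + 98.95 = 1058.8249 N. 1 kilogram_force = 9.80665 N, so 1058.8249 N = 1058.8249 / 9.80665 = 107.97009 kilogram_force ≈ 108 kilogram_force (4 s.f.).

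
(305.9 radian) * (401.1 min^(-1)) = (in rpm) 1.953e+04. Check: 305.9 radian = 305.9 rad. 1 min^(-1) = 0.016666667 Hz, so 401.1 min^(-1) = 401.1 * 0.016666667 = 6.685 Hz. Combine: 305.9 rad * 6.685 Hz = 2044.9415 rad/s. 1 rpm = 0.10471976 rad/s, so 2044.9415 rad/s = 2044.9415 / 0.10471976 = 19527.753 rpm ≈ 1.953e+04 rpm (4 s.f.).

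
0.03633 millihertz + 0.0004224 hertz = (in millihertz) 0.4587. Check: 1 millihertz = 0.001 Hz, so 0.03633 millihertz = 0.03633 * 0.001 = 3.633e-05 Hz. 0.0004224 hertz = 0.0004224 Hz. Sum: 3.633e-05 + 0.0004224 = 0.00045873 Hz. 1 millihertz = 0.001 Hz, so 0.00045873 Hz = 0.00045873 / 0.001 = 0.45873 millihertz ≈ 0.4587 millihertz (4 s.f.).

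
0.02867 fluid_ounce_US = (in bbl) 1 fluid_ounce_US = 2.957353e-05 m^3, so 0.02867 fluid_ounce_US = 0.02867 * 2.957353e-05 = 8.4787309e-07 m^3. 1 bbl = 0.15898729 m^3, so 8.4787309e-07 m^3 = 8.4787309e-07 / 0.15898729 = 5.3329613e-06 bbl ≈ 5.333e-06 bbl (4 s.f.). Final answer: 5.333e-06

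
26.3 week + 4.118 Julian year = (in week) 1 week = 604800 s, so 26.3 week = 26.3 * 604800 = 15906240 s. 1 Julian year = 31557600 s, so 4.118 Julian year = 4.118 * 31557600 = 1.299542e+08 s. Sum: 15906240 + 1.299542e+08 = 1.4586044e+08 s. 1 week = 604800 s, so 1.4586044e+08 s = 1.4586044e+08 / 604800 = 241.17136 week ≈ 241.2 week (4 s.f.). Final answer: 241.2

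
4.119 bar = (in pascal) 4.119e+05. Check: 1 bar = 100000 Pa, so 4.119 bar = 4.119 * 100000 = 411900 Pa. 411900 Pa = 411900 pascal ≈ 4.119e+05 pascal (4 s.f.).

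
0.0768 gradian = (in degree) 0.06912. Check: 1 gradian = 0.015707963 rad, so 0.0768 gradian = 0.0768 * 0.015707963 = 0.0012063716 rad. 1 degree = 0.017453293 rad, so 0.0012063716 rad = 0.0012063716 / 0.017453293 = 0.06912 degree.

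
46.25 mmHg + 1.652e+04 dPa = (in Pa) 7818. Check: 1 mmHg = 133.32237 Pa, so 46.25 mmHg = 46.25 * 133.32237 = 6166.1595 Pa. 1 dPa = 0.1 Pa, so 1.652e+04 dPa = 1.652e+04 * 0.1 = 1652 Pa. Sum: 6166.1595 + 1652 = 7818.1595 Pa. Result: 7818.1595 Pa ≈ 7818 Pa (4 s.f.).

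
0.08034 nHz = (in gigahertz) 1 nHz = 1e-09 Hz, so 0.08034 nHz = 0.08034 * 1e-09 = 8.034e-11 Hz. 1 gigahertz = 1e+09 Hz, so 8.034e-11 Hz = 8.034e-11 / 1e+09 = 8.034e-20 gigahertz. Final answer: 8.034e-20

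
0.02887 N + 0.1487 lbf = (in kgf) 0.02887 N is already in N. 1 lbf = 4.4482216 N, so 0.1487 lbf = 0.1487 * 4.4482216 = 0.66145055 N. Sum: 0.02887 + 0.66145055 = 0.69032055 N. 1 kgf = 9.80665 N, so 0.69032055 N = 0.69032055 / 9.80665 = 0.070393106 kgf ≈ 0.07039 kgf (4 s.f.). Final answer: 0.07039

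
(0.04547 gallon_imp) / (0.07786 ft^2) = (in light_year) 3.021e-18. Check: 1 gallon_imp = 0.00454609 m^3, so 0.04547 gallon_imp = 0.04547 * 0.00454609 = 0.00020671071 m^3. 1 ft^2 = 0.09290304 m^2, so 0.07786 ft^2 = 0.07786 * 0.09290304 = 0.0072334307 m^2. Combine: 0.00020671071 m^3 / 0.0072334307 m^2 = 0.028577133 m. 1 light_year = 9.4607305e+15 m, so 0.028577133 m = 0.028577133 / 9.4607305e+15 = 3.0206054e-18 light_year ≈ 3.021e-18 light_year (4 s.f.).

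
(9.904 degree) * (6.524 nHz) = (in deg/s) 1 degree = 0.017453293 rad, so 9.904 degree = 9.904 * 0.017453293 = 0.17285741 rad. 1 nHz = 1e-09 Hz, so 6.524 nHz = 6.524 * 1e-09 = 6.524e-09 Hz. Combine: 0.17285741 rad * 6.524e-09 Hz = 1.1277217e-09 rad/s. 1 deg/s = 0.017453293 rad/s, so 1.1277217e-09 rad/s = 1.1277217e-09 / 0.017453293 = 6.4613696e-08 deg/s ≈ 6.461e-08 deg/s (4 s.f.). Final answer: 6.461e-08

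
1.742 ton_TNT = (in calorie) 1.742e+09. Check: 1 ton_TNT = 4.184e+09 J, so 1.742 ton_TNT = 1.742 * 4.184e+09 = 7.288528e+09 J. 1 calorie = 4.184 J, so 7.288528e+09 J = 7.288528e+09 / 4.184 = 1.742e+09 calorie.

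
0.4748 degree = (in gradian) 1 degree = 0.017453293 rad, so 0.4748 degree = 0.4748 * 0.017453293 = 0.0082868233 rad. 1 gradian = 0.015707963 rad, so 0.0082868233 rad = 0.0082868233 / 0.015707963 = 0.52755556 gradian ≈ 0.5276 gradian (4 s.f.). Final answer: 0.5276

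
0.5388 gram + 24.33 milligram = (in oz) 1 gram = 0.001 kg, so 0.5388 gram = 0.5388 * 0.001 = 0.0005388 kg. 1 milligram = 1e-06 kg, so 24.33 milligram = 24.33 * 1e-06 = 2.433e-05 kg. Sum: 0.0005388 + 2.433e-05 = 0.00056313 kg. 1 oz = 0.028349523 kg, so 0.00056313 kg = 0.00056313 / 0.028349523 = 0.019863826 oz ≈ 0.01986 oz (4 s.f.). Final answer: 0.01986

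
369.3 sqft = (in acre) 1 sqft = 0.09290304 m^2, so 369.3 sqft = 369.3 * 0.09290304 = 34.309093 m^2. 1 acre = 4046.8564 m^2, so 34.309093 m^2 = 34.309093 / 4046.8564 = 0.0084779614 acre ≈ 0.008478 acre (4 s.f.). Final answer: 0.008478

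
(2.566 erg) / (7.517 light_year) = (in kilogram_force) 3.679e-25. Check: 1 erg = 1e-07 J, so 2.566 erg = 2.566 * 1e-07 = 2.566e-07 J. 1 light_year = 9.4607305e+15 m, so 7.517 light_year = 7.517 * 9.4607305e+15 = 7.1116311e+16 m. Combine: 2.566e-07 J / 7.1116311e+16 m = 3.6081737e-24 N. 1 kilogram_force = 9.80665 N, so 3.6081737e-24 N = 3.6081737e-24 / 9.80665 = 3.6793132e-25 kilogram_force ≈ 3.679e-25 kilogram_force (4 s.f.).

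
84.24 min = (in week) 1 min = 60 s, so 84.24 min = 84.24 * 60 = 5054.4 s. 1 week = 604800 s, so 5054.4 s = 5054.4 / 604800 = 0.0083571429 week ≈ 0.008357 week (4 s.f.). Final answer: 0.008357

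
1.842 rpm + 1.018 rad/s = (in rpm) 1 rpm = 0.10471976 rad/s, so 1.842 rpm = 1.842 * 0.10471976 = 0.19289379 rad/s. 1.018 rad/s is already in rad/s. Sum: 0.19289379 + 1.018 = 1.2108938 rad/s. 1 rpm = 0.10471976 rad/s, so 1.2108938 rad/s = 1.2108938 / 0.10471976 = 11.563184 rpm ≈ 11.56 rpm (4 s.f.). Final answer: 11.56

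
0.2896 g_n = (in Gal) 1 g_n = 9.80665 m/s^2, so 0.2896 g_n = 0.2896 * 9.80665 = 2.8400058 m/s^2. 1 Gal = 0.01 m/s^2, so 2.8400058 m/s^2 = 2.8400058 / 0.01 = 284.00058 Gal ≈ 284 Gal (4 s.f.). Final answer: 284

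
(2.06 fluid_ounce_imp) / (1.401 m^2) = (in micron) 41.78. Check: 1 fluid_ounce_imp = 2.8413063e-05 m^3, so 2.06 fluid_ounce_imp = 2.06 * 2.8413063e-05 = 5.8530909e-05 m^3. 1.401 m^2 is already in m^2. Combine: 5.8530909e-05 m^3 / 1.401 m^2 = 4.1777951e-05 m. 1 micron = 1e-06 m, so 4.1777951e-05 m = 4.1777951e-05 / 1e-06 = 41.777951 micron ≈ 41.78 micron (4 s.f.).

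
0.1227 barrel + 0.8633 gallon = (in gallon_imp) 1 barrel = 0.15898729 m^3, so 0.1227 barrel = 0.1227 * 0.15898729 = 0.019507741 m^3. 1 gallon = 0.0037854118 m^3, so 0.8633 gallon = 0.8633 * 0.0037854118 = 0.003267946 m^3. Sum: 0.019507741 + 0.003267946 = 0.022775687 m^3. 1 gallon_imp = 0.00454609 m^3, so 0.022775687 m^3 = 0.022775687 / 0.00454609 = 5.0099508 gallon_imp ≈ 5.01 gallon_imp (4 s.f.). Final answer: 5.01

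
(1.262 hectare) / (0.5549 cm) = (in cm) 1 hectare = 10000 m^2, so 1.262 hectare = 1.262 * 10000 = 12620 m^2. 1 cm = 0.01 m, so 0.5549 cm = 0.5549 * 0.01 = 0.005549 m. Combine: 12620 m^2 / 0.005549 m = 2274283.7 m. 1 cm = 0.01 m, so 2274283.7 m = 2274283.7 / 0.01 = 2.2742837e+08 cm ≈ 2.274e+08 cm (4 s.f.). Final answer: 2.274e+08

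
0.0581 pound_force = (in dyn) 2.584e+04. Check: 1 pound_force = 4.4482216 N, so 0.0581 pound_force = 0.0581 * 4.4482216 = 0.25844168 N. 1 dyn = 1e-05 N, so 0.25844168 N = 0.25844168 / 1e-05 = 25844.168 dyn ≈ 2.584e+04 dyn (4 s.f.).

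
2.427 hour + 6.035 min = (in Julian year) 1 hour = 3600 s, so 2.427 hour = 2.427 * 3600 = 8737.2 s. 1 min = 60 s, so 6.035 min = 6.035 * 60 = 362.1 s. Sum: 8737.2 + 362.1 = 9099.3 s. 1 Julian year = 31557600 s, so 9099.3 s = 9099.3 / 31557600 = 0.00028833942 Julian year ≈ 0.0002883 Julian year (4 s.f.). Final answer: 0.0002883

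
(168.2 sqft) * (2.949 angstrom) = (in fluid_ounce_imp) 0.0001622. Check: 1 sqft = 0.09290304 m^2, so 168.2 sqft = 168.2 * 0.09290304 = 15.626291 m^2. 1 angstrom = 1e-10 m, so 2.949 angstrom = 2.949 * 1e-10 = 2.949e-10 m. Combine: 15.626291 m^2 * 2.949e-10 m = 4.6081933e-09 m^3. 1 fluid_ounce_imp = 2.8413063e-05 m^3, so 4.6081933e-09 m^3 = 4.6081933e-09 / 2.8413063e-05 = 0.00016218573 fluid_ounce_imp ≈ 0.0001622 fluid_ounce_imp (4 s.f.).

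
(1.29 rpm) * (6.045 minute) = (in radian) 49. Check: 1 rpm = 0.10471976 rad/s, so 1.29 rpm = 1.29 * 0.10471976 = 0.13508848 rad/s. 1 minute = 60 s, so 6.045 minute = 6.045 * 60 = 362.7 s. Combine: 0.13508848 rad/s * 362.7 s = 48.996593 rad. 48.996593 rad = 48.996593 radian ≈ 49 radian (4 s.f.).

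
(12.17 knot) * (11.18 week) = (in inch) 1 knot = 0.51444444 m/s, so 12.17 knot = 12.17 * 0.51444444 = 6.2607889 m/s. 1 week = 604800 s, so 11.18 week = 11.18 * 604800 = 6761664 s. Combine: 6.2607889 m/s * 6761664 s = 42333351 m. 1 inch = 0.0254 m, so 42333351 m = 42333351 / 0.0254 = 1.6666674e+09 inch ≈ 1.667e+09 inch (4 s.f.). Final answer: 1.667e+09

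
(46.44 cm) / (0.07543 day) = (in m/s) 1 cm = 0.01 m, so 46.44 cm = 46.44 * 0.01 = 0.4644 m. 1 day = 86400 s, so 0.07543 day = 0.07543 * 86400 = 6517.152 s. Combine: 0.4644 m / 6517.152 s = 7.125812e-05 m/s. Result: 7.125812e-05 m/s ≈ 7.126e-05 m/s (4 s.f.). Final answer: 7.126e-05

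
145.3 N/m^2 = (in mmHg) 145.3 N/m^2 = 145.3 Pa. 1 mmHg = 133.32237 Pa, so 145.3 Pa = 145.3 / 133.32237 = 1.0898396 mmHg ≈ 1.09 mmHg (4 s.f.). Final answer: 1.09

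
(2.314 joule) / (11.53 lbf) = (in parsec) 1.462e-18. Check: 2.314 joule = 2.314 J. 1 lbf = 4.4482216 N, so 11.53 lbf = 11.53 * 4.4482216 = 51.287995 N. Combine: 2.314 J / 51.287995 N = 0.045117771 m. 1 parsec = 3.0856776e+16 m, so 0.045117771 m = 0.045117771 / 3.0856776e+16 = 1.4621674e-18 parsec ≈ 1.462e-18 parsec (4 s.f.).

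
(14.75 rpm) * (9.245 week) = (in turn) 1 rpm = 0.10471976 rad/s, so 14.75 rpm = 14.75 * 0.10471976 = 1.5446164 rad/s. 1 week = 604800 s, so 9.245 week = 9.245 * 604800 = 5591376 s. Combine: 1.5446164 rad/s * 5591376 s = 8636531 rad. 1 turn = 6.2831853 rad, so 8636531 rad = 8636531 / 6.2831853 = 1374546.6 turn ≈ 1.375e+06 turn (4 s.f.). Final answer: 1.375e+06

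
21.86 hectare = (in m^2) 1 hectare = 10000 m^2, so 21.86 hectare = 21.86 * 10000 = 218600 m^2. Result: 218600 m^2 ≈ 2.186e+05 m^2 (4 s.f.). Final answer: 2.186e+05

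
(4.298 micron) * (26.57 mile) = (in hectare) 1.838e-05. Check: 1 micron = 1e-06 m, so 4.298 micron = 4.298 * 1e-06 = 4.298e-06 m. 1 mile = 1609.344 m, so 26.57 mile = 26.57 * 1609.344 = 42760.27 m. Combine: 4.298e-06 m * 42760.27 m = 0.18378364 m^2. 1 hectare = 10000 m^2, so 0.18378364 m^2 = 0.18378364 / 10000 = 1.8378364e-05 hectare ≈ 1.838e-05 hectare (4 s.f.).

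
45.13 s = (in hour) 0.01254. Check: 1 hour = 3600 s, so 45.13 s = 45.13 / 3600 = 0.012536111 hour ≈ 0.01254 hour (4 s.f.).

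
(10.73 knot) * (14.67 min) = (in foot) 1 knot = 0.51444444 m/s, so 10.73 knot = 10.73 * 0.51444444 = 5.5199889 m/s. 1 min = 60 s, so 14.67 min = 14.67 * 60 = 880.2 s. Combine: 5.5199889 m/s * 880.2 s = 4858.6942 m. 1 foot = 0.3048 m, so 4858.6942 m = 4858.6942 / 0.3048 = 15940.598 foot ≈ 1.594e+04 foot (4 s.f.). Final answer: 1.594e+04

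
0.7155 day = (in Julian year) 0.001959. Check: 1 day = 86400 s, so 0.7155 day = 0.7155 * 86400 = 61819.2 s. 1 Julian year = 31557600 s, so 61819.2 s = 61819.2 / 31557600 = 0.0019589322 Julian year ≈ 0.001959 Julian year (4 s.f.).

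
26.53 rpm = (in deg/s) 1 rpm = 0.10471976 rad/s, so 26.53 rpm = 26.53 * 0.10471976 = 2.7782151 rad/s. 1 deg/s = 0.017453293 rad/s, so 2.7782151 rad/s = 2.7782151 / 0.017453293 = 159.18 deg/s ≈ 159.2 deg/s (4 s.f.). Final answer: 159.2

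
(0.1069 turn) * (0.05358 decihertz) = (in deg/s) 1 turn = 6.2831853 rad, so 0.1069 turn = 0.1069 * 6.2831853 = 0.67167251 rad. 1 decihertz = 0.1 Hz, so 0.05358 decihertz = 0.05358 * 0.1 = 0.005358 Hz. Combine: 0.67167251 rad * 0.005358 Hz = 0.0035988213 rad/s. 1 deg/s = 0.017453293 rad/s, so 0.0035988213 rad/s = 0.0035988213 / 0.017453293 = 0.20619727 deg/s ≈ 0.2062 deg/s (4 s.f.). Final answer: 0.2062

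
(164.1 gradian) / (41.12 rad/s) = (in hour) 1.741e-05. Check: 1 gradian = 0.015707963 rad, so 164.1 gradian = 164.1 * 0.015707963 = 2.5776768 rad. 41.12 rad/s is already in rad/s. Combine: 2.5776768 rad / 41.12 rad/s = 0.062686692 s. 1 hour = 3600 s, so 0.062686692 s = 0.062686692 / 3600 = 1.741297e-05 hour ≈ 1.741e-05 hour (4 s.f.).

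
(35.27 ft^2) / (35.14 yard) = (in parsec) 1 ft^2 = 0.09290304 m^2, so 35.27 ft^2 = 35.27 * 0.09290304 = 3.2766902 m^2. 1 yard = 0.9144 m, so 35.14 yard = 35.14 * 0.9144 = 32.132016 m. Combine: 3.2766902 m^2 / 32.132016 m = 0.10197587 m. 1 parsec = 3.0856776e+16 m, so 0.10197587 m = 0.10197587 / 3.0856776e+16 = 3.3048128e-18 parsec ≈ 3.305e-18 parsec (4 s.f.). Final answer: 3.305e-18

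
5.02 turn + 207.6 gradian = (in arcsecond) 7.179e+06. Check: 1 turn = 6.2831853 rad, so 5.02 turn = 5.02 * 6.2831853 = 31.54159 rad. 1 gradian = 0.015707963 rad, so 207.6 gradian = 207.6 * 0.015707963 = 3.2609732 rad. Sum: 31.54159 + 3.2609732 = 34.802563 rad. 1 arcsecond = 4.8481368e-06 rad, so 34.802563 rad = 34.802563 / 4.8481368e-06 = 7178544 arcsecond ≈ 7.179e+06 arcsecond (4 s.f.).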